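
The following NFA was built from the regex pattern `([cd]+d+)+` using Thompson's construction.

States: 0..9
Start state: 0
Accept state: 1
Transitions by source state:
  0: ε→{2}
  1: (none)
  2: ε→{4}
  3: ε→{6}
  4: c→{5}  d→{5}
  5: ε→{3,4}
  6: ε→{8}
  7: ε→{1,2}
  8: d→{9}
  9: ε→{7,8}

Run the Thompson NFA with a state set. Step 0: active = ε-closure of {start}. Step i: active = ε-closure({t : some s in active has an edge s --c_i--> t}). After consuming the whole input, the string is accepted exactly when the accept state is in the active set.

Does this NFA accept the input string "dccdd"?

initial (ε-close {0}): {0,2,4}
'd' @ 1: {3,4,5,6,8}
'c' @ 2: {3,4,5,6,8}
'c' @ 3: {3,4,5,6,8}
'd' @ 4: {1,2,3,4,5,6,7,8,9}  ✓accept
'd' @ 5: {1,2,3,4,5,6,7,8,9}  ✓accept
after full input: {1,2,3,4,5,6,7,8,9}  (accept=1 in)

Answer: ACCEPT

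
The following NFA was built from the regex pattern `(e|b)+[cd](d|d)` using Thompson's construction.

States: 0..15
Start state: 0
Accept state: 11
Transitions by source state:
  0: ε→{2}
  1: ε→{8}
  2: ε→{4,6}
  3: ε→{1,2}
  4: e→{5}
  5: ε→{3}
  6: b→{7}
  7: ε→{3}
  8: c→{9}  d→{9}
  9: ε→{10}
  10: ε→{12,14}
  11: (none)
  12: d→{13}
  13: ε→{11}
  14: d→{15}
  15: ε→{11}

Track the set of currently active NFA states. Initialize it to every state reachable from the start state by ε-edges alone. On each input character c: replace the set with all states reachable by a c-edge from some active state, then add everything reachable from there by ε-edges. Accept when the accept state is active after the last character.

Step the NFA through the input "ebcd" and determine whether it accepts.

Answer: ACCEPT

Trace:
initial (ε-close {0}): {0,2,4,6}
'e' @ 1: {1,2,3,4,5,6,8}
'b' @ 2: {1,2,3,4,6,7,8}
'c' @ 3: {9,10,12,14}
'd' @ 4: {11,13,15}  ✓accept
final: {11,13,15}; accept 11 in set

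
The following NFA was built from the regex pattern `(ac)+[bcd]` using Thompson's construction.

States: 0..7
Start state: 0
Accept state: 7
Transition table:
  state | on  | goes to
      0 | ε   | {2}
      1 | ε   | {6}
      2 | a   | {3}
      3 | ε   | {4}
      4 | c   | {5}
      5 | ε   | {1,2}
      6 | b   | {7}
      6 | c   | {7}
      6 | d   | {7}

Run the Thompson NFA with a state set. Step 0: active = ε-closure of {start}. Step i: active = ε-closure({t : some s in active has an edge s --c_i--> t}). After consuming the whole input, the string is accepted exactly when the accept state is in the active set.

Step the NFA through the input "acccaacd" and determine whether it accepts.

start: ε-closure({0}) = {0,2}
'a' @ 1: {3,4}
'c' @ 2: {1,2,5,6}
'c' @ 3: {7}  ✓accept
'c' @ 4: {}  — state set empty
rest 'aacd' ignored (set empty)
after full input: {}  (accept=7 not in)

Answer: REJECT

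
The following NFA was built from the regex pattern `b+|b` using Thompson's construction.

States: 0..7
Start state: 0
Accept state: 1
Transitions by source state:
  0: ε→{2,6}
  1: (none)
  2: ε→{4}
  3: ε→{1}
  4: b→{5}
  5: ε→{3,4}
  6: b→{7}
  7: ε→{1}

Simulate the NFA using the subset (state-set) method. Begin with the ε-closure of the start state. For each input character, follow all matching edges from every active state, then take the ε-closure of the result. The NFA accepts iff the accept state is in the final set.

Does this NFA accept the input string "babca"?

start: ε-closure({0}) = {0,2,4,6}
'b' @ 1: {1,3,4,5,7}  ✓accept
'a' @ 2: {}  — no active states
rest 'bca' ignored (set empty)
after full input: {}  (accept=1 not in)

Answer: REJECT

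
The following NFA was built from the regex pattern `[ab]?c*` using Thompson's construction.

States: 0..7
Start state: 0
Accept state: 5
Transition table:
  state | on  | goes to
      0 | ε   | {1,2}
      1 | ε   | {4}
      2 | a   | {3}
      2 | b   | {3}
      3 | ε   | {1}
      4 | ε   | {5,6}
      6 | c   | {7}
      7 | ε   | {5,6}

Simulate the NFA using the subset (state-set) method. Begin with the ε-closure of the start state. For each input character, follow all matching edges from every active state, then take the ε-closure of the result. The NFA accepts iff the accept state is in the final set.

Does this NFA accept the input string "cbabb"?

start: ε-closure({0}) = {0,1,2,4,5,6}
'c' @ 1: {5,6,7}  ✓accept
'b' @ 2: {}  — state set empty
rest 'abb' ignored (set empty)
final: {}; accept 5 not in set

Answer: REJECT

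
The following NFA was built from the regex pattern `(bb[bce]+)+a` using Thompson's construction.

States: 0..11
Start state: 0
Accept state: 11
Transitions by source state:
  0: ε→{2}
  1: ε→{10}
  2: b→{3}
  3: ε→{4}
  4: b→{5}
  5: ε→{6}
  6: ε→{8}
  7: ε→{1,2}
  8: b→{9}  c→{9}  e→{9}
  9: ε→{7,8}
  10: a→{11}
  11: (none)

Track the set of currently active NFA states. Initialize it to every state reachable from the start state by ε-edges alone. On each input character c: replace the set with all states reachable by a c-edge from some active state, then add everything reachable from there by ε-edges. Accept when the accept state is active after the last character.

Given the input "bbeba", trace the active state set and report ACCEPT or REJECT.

start: ε-closure({0}) = {0,2}
'b' @ 1: {3,4}
'b' @ 2: {5,6,8}
'e' @ 3: {1,2,7,8,9,10}
'b' @ 4: {1,2,3,4,7,8,9,10}
'a' @ 5: {11}  ✓accept
final: {11}; accept 11 in set

Answer: ACCEPT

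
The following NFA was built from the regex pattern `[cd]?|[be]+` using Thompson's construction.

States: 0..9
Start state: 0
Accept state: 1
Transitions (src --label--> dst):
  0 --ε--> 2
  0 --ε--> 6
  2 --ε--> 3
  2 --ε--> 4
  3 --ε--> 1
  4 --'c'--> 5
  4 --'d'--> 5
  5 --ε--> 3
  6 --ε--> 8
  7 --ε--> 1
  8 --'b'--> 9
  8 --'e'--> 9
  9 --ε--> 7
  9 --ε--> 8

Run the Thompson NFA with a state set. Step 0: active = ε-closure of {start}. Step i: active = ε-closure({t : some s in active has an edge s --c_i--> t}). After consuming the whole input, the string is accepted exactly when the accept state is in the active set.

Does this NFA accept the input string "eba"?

Answer: REJECT

Steps:
S₀ = ε-closure({0}) = {0,1,2,3,4,6,8}
'e' @ 1: {1,7,8,9}  [accepting]
'b' @ 2: {1,7,8,9}  [accepting]
'a' @ 3: {}  — state set empty
end set {} — state 1 not in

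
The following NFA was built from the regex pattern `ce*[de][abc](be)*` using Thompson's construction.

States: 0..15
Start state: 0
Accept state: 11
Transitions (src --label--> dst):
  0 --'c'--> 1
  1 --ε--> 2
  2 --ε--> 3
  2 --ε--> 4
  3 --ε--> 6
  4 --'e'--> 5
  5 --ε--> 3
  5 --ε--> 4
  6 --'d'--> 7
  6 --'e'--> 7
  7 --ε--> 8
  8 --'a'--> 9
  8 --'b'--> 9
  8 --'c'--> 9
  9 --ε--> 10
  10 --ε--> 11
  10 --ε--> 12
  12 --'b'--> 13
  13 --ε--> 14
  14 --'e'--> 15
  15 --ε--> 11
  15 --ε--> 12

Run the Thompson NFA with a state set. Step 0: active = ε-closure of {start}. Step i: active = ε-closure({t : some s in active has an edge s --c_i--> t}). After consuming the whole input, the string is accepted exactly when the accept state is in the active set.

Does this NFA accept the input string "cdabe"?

S₀ = ε-closure({0}) = {0}
'c' @ 1: {1,2,3,4,6}
'd' @ 2: {7,8}
'a' @ 3: {9,10,11,12}  (accept∈set)
'b' @ 4: {13,14}
'e' @ 5: {11,12,15}  (accept∈set)
final: {11,12,15}; accept 11 in set

Answer: ACCEPT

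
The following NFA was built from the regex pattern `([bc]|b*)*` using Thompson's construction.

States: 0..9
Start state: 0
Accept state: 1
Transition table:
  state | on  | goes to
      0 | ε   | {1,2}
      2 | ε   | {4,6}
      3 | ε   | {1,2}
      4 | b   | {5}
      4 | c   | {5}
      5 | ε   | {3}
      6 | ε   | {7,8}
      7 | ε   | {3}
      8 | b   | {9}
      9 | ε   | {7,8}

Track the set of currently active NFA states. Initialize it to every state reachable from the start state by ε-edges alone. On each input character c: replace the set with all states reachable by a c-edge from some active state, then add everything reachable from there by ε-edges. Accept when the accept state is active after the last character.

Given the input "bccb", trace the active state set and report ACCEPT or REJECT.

S₀ = ε-closure({0}) = {0,1,2,3,4,6,7,8}
'b' @ 1: {1,2,3,4,5,6,7,8,9}  (accept∈set)
'c' @ 2: {1,2,3,4,5,6,7,8}  (accept∈set)
'c' @ 3: {1,2,3,4,5,6,7,8}  (accept∈set)
'b' @ 4: {1,2,3,4,5,6,7,8,9}  (accept∈set)
after full input: {1,2,3,4,5,6,7,8,9}  (accept=1 in)

Answer: ACCEPT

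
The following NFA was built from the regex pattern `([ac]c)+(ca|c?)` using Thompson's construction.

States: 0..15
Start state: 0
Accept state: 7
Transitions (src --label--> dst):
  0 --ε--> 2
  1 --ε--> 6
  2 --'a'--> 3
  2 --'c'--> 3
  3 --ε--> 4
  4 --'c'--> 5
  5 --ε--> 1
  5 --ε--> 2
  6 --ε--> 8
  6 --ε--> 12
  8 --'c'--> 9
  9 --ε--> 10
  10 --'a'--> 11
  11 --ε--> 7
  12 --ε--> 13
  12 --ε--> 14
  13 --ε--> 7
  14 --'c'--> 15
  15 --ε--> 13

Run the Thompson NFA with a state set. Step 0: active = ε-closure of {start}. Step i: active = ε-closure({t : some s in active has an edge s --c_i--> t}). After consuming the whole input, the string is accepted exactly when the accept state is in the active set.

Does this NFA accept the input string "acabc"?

initial (ε-close {0}): {0,2}
'a' @ 1: {3,4}
'c' @ 2: {1,2,5,6,7,8,12,13,14}  [accepting]
'a' @ 3: {3,4}
'b' @ 4: {}  — dead — no transitions
rest 'c' ignored (set empty)
final: {}; accept 7 not in set

Answer: REJECT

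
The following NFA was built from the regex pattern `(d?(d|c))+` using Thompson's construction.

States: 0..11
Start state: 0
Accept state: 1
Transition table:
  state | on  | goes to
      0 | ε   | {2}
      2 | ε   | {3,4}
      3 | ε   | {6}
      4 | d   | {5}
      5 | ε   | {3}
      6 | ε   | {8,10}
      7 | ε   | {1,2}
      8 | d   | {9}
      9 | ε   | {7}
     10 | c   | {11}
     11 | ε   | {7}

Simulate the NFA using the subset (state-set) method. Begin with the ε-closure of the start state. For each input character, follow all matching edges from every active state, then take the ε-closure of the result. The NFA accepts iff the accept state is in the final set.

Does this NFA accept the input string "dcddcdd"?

initial (ε-close {0}): {0,2,3,4,6,8,10}
'd' @ 1: {1,2,3,4,5,6,7,8,9,10}  [accepting]
'c' @ 2: {1,2,3,4,6,7,8,10,11}  [accepting]
'd' @ 3: {1,2,3,4,5,6,7,8,9,10}  [accepting]
'd' @ 4: {1,2,3,4,5,6,7,8,9,10}  [accepting]
'c' @ 5: {1,2,3,4,6,7,8,10,11}  [accepting]
'd' @ 6: {1,2,3,4,5,6,7,8,9,10}  [accepting]
'd' @ 7: {1,2,3,4,5,6,7,8,9,10}  [accepting]
after full input: {1,2,3,4,5,6,7,8,9,10}  (accept=1 in)

Answer: ACCEPT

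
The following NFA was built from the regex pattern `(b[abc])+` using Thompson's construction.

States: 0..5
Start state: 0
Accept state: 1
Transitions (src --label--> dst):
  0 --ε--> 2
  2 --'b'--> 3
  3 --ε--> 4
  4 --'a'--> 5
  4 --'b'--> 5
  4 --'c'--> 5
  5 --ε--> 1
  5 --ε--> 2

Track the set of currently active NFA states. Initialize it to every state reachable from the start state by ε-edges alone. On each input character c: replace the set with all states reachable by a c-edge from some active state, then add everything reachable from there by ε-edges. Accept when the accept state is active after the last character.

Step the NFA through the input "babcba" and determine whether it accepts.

initial (ε-close {0}): {0,2}
'b' @ 1: {3,4}
'a' @ 2: {1,2,5}  (accept∈set)
'b' @ 3: {3,4}
'c' @ 4: {1,2,5}  (accept∈set)
'b' @ 5: {3,4}
'a' @ 6: {1,2,5}  (accept∈set)
end set {1,2,5} — state 1 in

Answer: ACCEPT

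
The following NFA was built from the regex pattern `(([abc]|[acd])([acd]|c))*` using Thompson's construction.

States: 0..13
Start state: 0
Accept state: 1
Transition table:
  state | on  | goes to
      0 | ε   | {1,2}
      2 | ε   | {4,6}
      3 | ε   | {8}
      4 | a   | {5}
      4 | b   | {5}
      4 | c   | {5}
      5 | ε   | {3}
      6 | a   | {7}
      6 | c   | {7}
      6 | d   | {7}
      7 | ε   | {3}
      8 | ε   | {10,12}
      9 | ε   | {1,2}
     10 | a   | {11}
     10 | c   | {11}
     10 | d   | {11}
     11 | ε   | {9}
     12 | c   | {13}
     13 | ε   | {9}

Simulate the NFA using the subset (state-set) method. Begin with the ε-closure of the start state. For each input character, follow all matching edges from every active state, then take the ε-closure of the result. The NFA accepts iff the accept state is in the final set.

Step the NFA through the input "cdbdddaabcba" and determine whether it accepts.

start: ε-closure({0}) = {0,1,2,4,6}
'c' @ 1: {3,5,7,8,10,12}
'd' @ 2: {1,2,4,6,9,11}  [accepting]
'b' @ 3: {3,5,8,10,12}
'd' @ 4: {1,2,4,6,9,11}  [accepting]
'd' @ 5: {3,7,8,10,12}
'd' @ 6: {1,2,4,6,9,11}  [accepting]
'a' @ 7: {3,5,7,8,10,12}
'a' @ 8: {1,2,4,6,9,11}  [accepting]
'b' @ 9: {3,5,8,10,12}
'c' @ 10: {1,2,4,6,9,11,13}  [accepting]
'b' @ 11: {3,5,8,10,12}
'a' @ 12: {1,2,4,6,9,11}  [accepting]
final: {1,2,4,6,9,11}; accept 1 in set

Answer: ACCEPT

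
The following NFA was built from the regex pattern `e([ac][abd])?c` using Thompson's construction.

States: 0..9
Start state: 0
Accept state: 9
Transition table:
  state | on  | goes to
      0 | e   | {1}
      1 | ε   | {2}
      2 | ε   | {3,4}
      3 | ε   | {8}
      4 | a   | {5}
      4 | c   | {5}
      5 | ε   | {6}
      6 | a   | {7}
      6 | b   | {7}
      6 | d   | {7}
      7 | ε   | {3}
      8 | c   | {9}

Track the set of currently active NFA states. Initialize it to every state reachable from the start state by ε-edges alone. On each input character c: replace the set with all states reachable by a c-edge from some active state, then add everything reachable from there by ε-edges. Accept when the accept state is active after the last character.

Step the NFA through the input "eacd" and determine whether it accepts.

initial (ε-close {0}): {0}
'e' @ 1: {1,2,3,4,8}
'a' @ 2: {5,6}
'c' @ 3: {}  — dead — no transitions
rest 'd' ignored (set empty)
after full input: {}  (accept=9 not in)

Answer: REJECT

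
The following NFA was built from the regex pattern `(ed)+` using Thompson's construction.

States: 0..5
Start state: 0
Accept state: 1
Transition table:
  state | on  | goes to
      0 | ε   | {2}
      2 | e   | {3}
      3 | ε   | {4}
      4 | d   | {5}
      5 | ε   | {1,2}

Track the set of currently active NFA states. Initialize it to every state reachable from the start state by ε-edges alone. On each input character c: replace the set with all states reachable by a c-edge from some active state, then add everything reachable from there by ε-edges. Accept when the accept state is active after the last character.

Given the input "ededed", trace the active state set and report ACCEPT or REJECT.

initial (ε-close {0}): {0,2}
'e' @ 1: {3,4}
'd' @ 2: {1,2,5}  [accepting]
'e' @ 3: {3,4}
'd' @ 4: {1,2,5}  [accepting]
'e' @ 5: {3,4}
'd' @ 6: {1,2,5}  [accepting]
final: {1,2,5}; accept 1 in set

Answer: ACCEPT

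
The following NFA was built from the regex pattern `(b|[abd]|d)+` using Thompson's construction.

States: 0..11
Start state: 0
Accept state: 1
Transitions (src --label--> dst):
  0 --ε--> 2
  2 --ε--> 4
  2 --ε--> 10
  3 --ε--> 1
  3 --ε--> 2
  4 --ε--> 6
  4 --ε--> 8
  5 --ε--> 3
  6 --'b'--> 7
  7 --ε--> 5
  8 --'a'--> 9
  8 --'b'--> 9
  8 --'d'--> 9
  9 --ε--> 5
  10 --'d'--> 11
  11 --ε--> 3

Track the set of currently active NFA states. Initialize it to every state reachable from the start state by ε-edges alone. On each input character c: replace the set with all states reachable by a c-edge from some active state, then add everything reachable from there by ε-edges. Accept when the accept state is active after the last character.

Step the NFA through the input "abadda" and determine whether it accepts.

S₀ = ε-closure({0}) = {0,2,4,6,8,10}
'a' @ 1: {1,2,3,4,5,6,8,9,10}  [accepting]
'b' @ 2: {1,2,3,4,5,6,7,8,9,10}  [accepting]
'a' @ 3: {1,2,3,4,5,6,8,9,10}  [accepting]
'd' @ 4: {1,2,3,4,5,6,8,9,10,11}  [accepting]
'd' @ 5: {1,2,3,4,5,6,8,9,10,11}  [accepting]
'a' @ 6: {1,2,3,4,5,6,8,9,10}  [accepting]
end set {1,2,3,4,5,6,8,9,10} — state 1 in

Answer: ACCEPT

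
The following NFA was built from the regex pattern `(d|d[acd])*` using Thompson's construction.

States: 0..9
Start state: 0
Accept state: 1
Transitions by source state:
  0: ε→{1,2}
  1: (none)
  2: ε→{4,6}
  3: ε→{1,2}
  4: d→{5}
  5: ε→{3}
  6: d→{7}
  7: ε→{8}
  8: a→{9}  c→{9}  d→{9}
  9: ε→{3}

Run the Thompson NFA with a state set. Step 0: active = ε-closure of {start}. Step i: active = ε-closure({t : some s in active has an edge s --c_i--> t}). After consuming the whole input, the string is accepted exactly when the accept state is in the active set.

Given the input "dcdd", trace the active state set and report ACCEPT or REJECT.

Answer: ACCEPT

Steps:
start: ε-closure({0}) = {0,1,2,4,6}
'd' @ 1: {1,2,3,4,5,6,7,8}  ✓accept
'c' @ 2: {1,2,3,4,6,9}  ✓accept
'd' @ 3: {1,2,3,4,5,6,7,8}  ✓accept
'd' @ 4: {1,2,3,4,5,6,7,8,9}  ✓accept
after full input: {1,2,3,4,5,6,7,8,9}  (accept=1 in)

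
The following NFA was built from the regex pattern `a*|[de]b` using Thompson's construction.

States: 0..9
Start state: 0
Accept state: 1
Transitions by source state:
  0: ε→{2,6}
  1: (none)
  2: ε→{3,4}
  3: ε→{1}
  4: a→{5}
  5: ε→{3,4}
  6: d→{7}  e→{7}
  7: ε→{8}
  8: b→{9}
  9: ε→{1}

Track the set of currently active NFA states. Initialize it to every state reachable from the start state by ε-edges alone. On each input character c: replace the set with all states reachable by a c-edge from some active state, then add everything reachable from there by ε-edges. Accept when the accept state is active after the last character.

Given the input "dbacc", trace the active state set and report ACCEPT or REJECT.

Answer: REJECT

Trace:
initial (ε-close {0}): {0,1,2,3,4,6}
'd' @ 1: {7,8}
'b' @ 2: {1,9}  [accepting]
'a' @ 3: {}  — no active states
rest 'cc' ignored (set empty)
end set {} — state 1 not in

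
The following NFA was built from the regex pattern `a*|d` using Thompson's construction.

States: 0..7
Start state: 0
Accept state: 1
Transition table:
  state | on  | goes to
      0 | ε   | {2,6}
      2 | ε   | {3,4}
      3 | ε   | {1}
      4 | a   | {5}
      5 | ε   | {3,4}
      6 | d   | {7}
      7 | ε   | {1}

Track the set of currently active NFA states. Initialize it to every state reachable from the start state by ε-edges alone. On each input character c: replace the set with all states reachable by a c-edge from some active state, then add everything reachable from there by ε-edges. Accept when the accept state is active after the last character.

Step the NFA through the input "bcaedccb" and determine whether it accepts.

Answer: REJECT

Steps:
S₀ = ε-closure({0}) = {0,1,2,3,4,6}
'b' @ 1: {}  — no active states
rest 'caedccb' ignored (set empty)
after full input: {}  (accept=1 not in)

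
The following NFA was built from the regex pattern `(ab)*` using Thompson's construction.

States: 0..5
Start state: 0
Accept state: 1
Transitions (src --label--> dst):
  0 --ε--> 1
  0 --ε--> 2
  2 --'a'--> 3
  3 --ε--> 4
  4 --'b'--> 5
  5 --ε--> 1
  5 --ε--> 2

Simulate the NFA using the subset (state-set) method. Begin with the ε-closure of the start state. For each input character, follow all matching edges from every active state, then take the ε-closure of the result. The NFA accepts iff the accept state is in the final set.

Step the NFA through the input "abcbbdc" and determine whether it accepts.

Answer: REJECT

Trace:
S₀ = ε-closure({0}) = {0,1,2}
'a' @ 1: {3,4}
'b' @ 2: {1,2,5}  (accept∈set)
'c' @ 3: {}  — no active states
rest 'bbdc' ignored (set empty)
end set {} — state 1 not in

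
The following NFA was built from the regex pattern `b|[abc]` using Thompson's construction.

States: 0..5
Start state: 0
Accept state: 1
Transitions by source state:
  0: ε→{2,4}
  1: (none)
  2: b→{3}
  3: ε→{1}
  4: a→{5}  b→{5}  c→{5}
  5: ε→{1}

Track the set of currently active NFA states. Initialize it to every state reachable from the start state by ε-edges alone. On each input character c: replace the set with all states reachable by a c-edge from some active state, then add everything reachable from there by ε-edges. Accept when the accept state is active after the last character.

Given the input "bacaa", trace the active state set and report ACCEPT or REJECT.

S₀ = ε-closure({0}) = {0,2,4}
'b' @ 1: {1,3,5}  (accept∈set)
'a' @ 2: {}  — dead — no transitions
rest 'caa' ignored (set empty)
after full input: {}  (accept=1 not in)

Answer: REJECT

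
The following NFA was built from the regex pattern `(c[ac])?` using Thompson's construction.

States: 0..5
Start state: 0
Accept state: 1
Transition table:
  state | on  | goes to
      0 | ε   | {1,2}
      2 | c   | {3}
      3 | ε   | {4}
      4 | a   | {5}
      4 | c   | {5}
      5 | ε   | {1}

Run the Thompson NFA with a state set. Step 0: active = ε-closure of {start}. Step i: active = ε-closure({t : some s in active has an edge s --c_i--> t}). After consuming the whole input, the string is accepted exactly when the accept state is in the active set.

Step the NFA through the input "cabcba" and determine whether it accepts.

initial (ε-close {0}): {0,1,2}
'c' @ 1: {3,4}
'a' @ 2: {1,5}  [accepting]
'b' @ 3: {}  — dead — no transitions
rest 'cba' ignored (set empty)
after full input: {}  (accept=1 not in)

Answer: REJECT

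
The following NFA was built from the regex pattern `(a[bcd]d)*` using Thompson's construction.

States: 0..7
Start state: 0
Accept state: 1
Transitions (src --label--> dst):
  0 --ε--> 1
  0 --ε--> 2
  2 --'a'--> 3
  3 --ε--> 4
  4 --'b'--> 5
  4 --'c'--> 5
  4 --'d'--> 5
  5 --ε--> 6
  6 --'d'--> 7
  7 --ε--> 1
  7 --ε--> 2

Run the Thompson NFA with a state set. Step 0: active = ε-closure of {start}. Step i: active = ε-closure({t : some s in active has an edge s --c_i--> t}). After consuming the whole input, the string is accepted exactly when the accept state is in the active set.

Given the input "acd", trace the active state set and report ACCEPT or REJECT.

Answer: ACCEPT

Derivation:
start: ε-closure({0}) = {0,1,2}
'a' @ 1: {3,4}
'c' @ 2: {5,6}
'd' @ 3: {1,2,7}  [accepting]
after full input: {1,2,7}  (accept=1 in)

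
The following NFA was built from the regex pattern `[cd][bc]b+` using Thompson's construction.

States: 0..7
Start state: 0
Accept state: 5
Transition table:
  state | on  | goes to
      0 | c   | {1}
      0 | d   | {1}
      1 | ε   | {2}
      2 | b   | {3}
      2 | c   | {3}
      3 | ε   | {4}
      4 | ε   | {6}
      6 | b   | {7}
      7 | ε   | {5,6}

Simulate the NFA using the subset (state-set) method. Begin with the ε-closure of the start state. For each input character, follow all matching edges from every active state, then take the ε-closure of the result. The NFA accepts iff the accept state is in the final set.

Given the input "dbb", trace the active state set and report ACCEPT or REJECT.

Answer: ACCEPT

Trace:
S₀ = ε-closure({0}) = {0}
'd' @ 1: {1,2}
'b' @ 2: {3,4,6}
'b' @ 3: {5,6,7}  (accept∈set)
end set {5,6,7} — state 5 in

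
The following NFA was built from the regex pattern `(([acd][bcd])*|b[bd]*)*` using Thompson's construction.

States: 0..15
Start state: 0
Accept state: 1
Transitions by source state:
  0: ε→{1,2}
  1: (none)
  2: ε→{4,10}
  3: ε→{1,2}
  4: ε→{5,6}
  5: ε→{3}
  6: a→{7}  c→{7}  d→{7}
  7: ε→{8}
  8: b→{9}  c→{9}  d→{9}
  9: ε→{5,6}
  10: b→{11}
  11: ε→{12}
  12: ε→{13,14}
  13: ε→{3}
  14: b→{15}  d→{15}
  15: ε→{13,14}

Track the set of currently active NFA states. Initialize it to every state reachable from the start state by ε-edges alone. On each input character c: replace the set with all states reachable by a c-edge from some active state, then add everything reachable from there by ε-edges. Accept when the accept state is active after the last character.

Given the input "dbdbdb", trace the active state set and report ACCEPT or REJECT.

Answer: ACCEPT

Steps:
S₀ = ε-closure({0}) = {0,1,2,3,4,5,6,10}
'd' @ 1: {7,8}
'b' @ 2: {1,2,3,4,5,6,9,10}  (accept∈set)
'd' @ 3: {7,8}
'b' @ 4: {1,2,3,4,5,6,9,10}  (accept∈set)
'd' @ 5: {7,8}
'b' @ 6: {1,2,3,4,5,6,9,10}  (accept∈set)
after full input: {1,2,3,4,5,6,9,10}  (accept=1 in)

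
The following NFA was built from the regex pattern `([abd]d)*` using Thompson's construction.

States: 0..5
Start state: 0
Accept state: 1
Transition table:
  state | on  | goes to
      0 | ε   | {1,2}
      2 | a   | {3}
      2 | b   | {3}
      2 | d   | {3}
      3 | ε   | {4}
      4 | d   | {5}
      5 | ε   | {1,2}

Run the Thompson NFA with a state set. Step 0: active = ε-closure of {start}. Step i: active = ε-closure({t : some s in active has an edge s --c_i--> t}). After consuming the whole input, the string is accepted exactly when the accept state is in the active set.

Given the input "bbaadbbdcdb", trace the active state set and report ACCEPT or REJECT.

initial (ε-close {0}): {0,1,2}
'b' @ 1: {3,4}
'b' @ 2: {}  — dead — no transitions
rest 'aadbbdcdb' ignored (set empty)
end set {} — state 1 not in

Answer: REJECT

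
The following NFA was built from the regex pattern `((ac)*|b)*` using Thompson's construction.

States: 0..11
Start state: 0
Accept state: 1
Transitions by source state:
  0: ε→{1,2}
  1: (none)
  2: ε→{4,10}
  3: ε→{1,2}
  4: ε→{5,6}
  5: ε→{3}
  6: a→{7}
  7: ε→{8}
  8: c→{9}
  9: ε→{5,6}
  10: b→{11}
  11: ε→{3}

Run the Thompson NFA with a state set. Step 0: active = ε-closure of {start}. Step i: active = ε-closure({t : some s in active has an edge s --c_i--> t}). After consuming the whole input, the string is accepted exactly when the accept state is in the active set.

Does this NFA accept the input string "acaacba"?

initial (ε-close {0}): {0,1,2,3,4,5,6,10}
'a' @ 1: {7,8}
'c' @ 2: {1,2,3,4,5,6,9,10}  ✓accept
'a' @ 3: {7,8}
'a' @ 4: {}  — state set empty
rest 'cba' ignored (set empty)
after full input: {}  (accept=1 not in)

Answer: REJECT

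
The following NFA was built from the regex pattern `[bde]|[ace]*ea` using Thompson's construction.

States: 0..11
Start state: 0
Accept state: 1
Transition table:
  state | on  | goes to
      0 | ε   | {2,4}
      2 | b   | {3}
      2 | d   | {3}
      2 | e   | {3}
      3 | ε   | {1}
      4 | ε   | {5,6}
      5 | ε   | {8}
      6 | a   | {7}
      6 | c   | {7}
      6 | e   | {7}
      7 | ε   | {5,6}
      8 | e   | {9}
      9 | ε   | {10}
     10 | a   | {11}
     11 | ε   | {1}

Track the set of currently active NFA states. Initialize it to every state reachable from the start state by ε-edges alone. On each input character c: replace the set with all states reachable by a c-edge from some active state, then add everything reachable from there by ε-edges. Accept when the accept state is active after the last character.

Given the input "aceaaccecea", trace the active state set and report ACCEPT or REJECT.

initial (ε-close {0}): {0,2,4,5,6,8}
'a' @ 1: {5,6,7,8}
'c' @ 2: {5,6,7,8}
'e' @ 3: {5,6,7,8,9,10}
'a' @ 4: {1,5,6,7,8,11}  [accepting]
'a' @ 5: {5,6,7,8}
'c' @ 6: {5,6,7,8}
'c' @ 7: {5,6,7,8}
'e' @ 8: {5,6,7,8,9,10}
'c' @ 9: {5,6,7,8}
'e' @ 10: {5,6,7,8,9,10}
'a' @ 11: {1,5,6,7,8,11}  [accepting]
final: {1,5,6,7,8,11}; accept 1 in set

Answer: ACCEPT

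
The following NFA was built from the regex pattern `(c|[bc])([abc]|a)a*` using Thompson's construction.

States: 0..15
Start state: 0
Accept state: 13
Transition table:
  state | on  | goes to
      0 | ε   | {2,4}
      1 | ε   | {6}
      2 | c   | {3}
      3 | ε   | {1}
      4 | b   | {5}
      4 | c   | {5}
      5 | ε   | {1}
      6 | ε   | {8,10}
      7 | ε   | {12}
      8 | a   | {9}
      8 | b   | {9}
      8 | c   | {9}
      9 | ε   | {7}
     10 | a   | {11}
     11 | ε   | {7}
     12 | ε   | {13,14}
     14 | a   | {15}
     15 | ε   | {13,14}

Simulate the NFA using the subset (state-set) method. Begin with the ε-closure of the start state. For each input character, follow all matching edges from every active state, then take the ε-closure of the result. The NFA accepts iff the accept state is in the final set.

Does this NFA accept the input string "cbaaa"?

Answer: ACCEPT

Steps:
S₀ = ε-closure({0}) = {0,2,4}
'c' @ 1: {1,3,5,6,8,10}
'b' @ 2: {7,9,12,13,14}  (accept∈set)
'a' @ 3: {13,14,15}  (accept∈set)
'a' @ 4: {13,14,15}  (accept∈set)
'a' @ 5: {13,14,15}  (accept∈set)
end set {13,14,15} — state 13 in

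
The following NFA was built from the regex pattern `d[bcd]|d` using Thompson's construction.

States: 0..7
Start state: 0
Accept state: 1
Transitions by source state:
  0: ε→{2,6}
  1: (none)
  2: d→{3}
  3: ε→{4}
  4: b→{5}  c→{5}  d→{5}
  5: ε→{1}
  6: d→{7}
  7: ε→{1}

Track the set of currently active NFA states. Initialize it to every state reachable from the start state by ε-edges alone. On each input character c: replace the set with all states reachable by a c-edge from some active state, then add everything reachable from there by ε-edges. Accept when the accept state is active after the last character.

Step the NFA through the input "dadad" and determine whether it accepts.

Answer: REJECT

Trace:
start: ε-closure({0}) = {0,2,6}
'd' @ 1: {1,3,4,7}  ✓accept
'a' @ 2: {}  — dead — no transitions
rest 'dad' ignored (set empty)
after full input: {}  (accept=1 not in)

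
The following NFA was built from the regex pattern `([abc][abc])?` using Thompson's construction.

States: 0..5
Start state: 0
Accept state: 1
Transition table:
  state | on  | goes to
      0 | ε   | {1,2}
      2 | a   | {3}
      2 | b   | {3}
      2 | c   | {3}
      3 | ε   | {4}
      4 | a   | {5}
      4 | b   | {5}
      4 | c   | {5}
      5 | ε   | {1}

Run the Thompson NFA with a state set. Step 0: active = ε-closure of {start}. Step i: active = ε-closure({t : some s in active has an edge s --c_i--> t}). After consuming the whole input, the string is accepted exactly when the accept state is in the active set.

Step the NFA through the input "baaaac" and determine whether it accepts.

S₀ = ε-closure({0}) = {0,1,2}
'b' @ 1: {3,4}
'a' @ 2: {1,5}  (accept∈set)
'a' @ 3: {}  — state set empty
rest 'aac' ignored (set empty)
final: {}; accept 1 not in set

Answer: REJECT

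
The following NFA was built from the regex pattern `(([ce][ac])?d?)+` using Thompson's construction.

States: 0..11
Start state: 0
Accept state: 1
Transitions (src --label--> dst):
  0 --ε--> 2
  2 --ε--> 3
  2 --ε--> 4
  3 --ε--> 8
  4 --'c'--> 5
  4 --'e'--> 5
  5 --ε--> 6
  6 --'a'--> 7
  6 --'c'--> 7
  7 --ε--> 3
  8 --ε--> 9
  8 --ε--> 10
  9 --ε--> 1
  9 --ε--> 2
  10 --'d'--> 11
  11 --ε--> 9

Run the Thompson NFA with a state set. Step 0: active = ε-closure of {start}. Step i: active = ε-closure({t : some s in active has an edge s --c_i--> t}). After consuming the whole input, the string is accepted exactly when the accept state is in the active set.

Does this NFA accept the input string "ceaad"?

Answer: REJECT

Derivation:
initial (ε-close {0}): {0,1,2,3,4,8,9,10}
'c' @ 1: {5,6}
'e' @ 2: {}  — dead — no transitions
rest 'aad' ignored (set empty)
after full input: {}  (accept=1 not in)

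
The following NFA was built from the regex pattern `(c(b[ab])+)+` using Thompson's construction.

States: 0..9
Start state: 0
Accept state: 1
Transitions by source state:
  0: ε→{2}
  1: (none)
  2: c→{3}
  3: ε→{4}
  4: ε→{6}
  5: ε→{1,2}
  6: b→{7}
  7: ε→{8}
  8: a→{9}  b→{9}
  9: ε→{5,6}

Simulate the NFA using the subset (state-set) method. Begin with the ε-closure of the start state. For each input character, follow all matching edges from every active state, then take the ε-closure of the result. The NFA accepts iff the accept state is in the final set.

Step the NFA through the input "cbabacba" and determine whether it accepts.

start: ε-closure({0}) = {0,2}
'c' @ 1: {3,4,6}
'b' @ 2: {7,8}
'a' @ 3: {1,2,5,6,9}  [accepting]
'b' @ 4: {7,8}
'a' @ 5: {1,2,5,6,9}  [accepting]
'c' @ 6: {3,4,6}
'b' @ 7: {7,8}
'a' @ 8: {1,2,5,6,9}  [accepting]
end set {1,2,5,6,9} — state 1 in

Answer: ACCEPT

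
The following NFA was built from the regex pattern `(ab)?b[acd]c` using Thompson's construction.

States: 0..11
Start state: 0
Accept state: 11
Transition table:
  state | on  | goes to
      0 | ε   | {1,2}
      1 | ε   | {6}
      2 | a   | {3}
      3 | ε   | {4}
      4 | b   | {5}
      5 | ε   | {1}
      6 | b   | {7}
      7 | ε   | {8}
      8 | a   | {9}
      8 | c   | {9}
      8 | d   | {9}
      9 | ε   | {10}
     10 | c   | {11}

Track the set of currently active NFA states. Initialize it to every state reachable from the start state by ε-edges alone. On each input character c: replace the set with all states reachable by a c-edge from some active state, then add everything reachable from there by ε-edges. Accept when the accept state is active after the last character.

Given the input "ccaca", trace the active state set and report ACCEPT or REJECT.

start: ε-closure({0}) = {0,1,2,6}
'c' @ 1: {}  — state set empty
rest 'caca' ignored (set empty)
end set {} — state 11 not in

Answer: REJECT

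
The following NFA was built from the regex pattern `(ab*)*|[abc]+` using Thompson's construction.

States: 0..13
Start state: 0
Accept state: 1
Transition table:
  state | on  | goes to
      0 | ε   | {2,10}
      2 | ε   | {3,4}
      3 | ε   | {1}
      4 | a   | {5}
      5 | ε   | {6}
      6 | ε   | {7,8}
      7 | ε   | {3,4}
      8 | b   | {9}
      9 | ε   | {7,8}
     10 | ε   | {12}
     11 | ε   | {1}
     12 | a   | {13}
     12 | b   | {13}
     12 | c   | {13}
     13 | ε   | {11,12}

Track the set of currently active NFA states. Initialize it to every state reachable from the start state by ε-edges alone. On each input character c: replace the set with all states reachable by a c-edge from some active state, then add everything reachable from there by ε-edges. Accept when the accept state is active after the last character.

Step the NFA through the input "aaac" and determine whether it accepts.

Answer: ACCEPT

Steps:
start: ε-closure({0}) = {0,1,2,3,4,10,12}
'a' @ 1: {1,3,4,5,6,7,8,11,12,13}  (accept∈set)
'a' @ 2: {1,3,4,5,6,7,8,11,12,13}  (accept∈set)
'a' @ 3: {1,3,4,5,6,7,8,11,12,13}  (accept∈set)
'c' @ 4: {1,11,12,13}  (accept∈set)
final: {1,11,12,13}; accept 1 in set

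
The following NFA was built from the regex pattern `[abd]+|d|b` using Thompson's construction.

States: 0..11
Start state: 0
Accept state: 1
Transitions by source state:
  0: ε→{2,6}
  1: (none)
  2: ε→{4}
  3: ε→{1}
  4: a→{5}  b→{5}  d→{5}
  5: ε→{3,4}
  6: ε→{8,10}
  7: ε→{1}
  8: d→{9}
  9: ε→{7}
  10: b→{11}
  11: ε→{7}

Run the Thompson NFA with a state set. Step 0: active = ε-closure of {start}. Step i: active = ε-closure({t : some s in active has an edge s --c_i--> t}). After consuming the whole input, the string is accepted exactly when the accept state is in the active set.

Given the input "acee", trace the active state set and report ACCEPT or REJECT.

S₀ = ε-closure({0}) = {0,2,4,6,8,10}
'a' @ 1: {1,3,4,5}  (accept∈set)
'c' @ 2: {}  — no active states
rest 'ee' ignored (set empty)
end set {} — state 1 not in

Answer: REJECT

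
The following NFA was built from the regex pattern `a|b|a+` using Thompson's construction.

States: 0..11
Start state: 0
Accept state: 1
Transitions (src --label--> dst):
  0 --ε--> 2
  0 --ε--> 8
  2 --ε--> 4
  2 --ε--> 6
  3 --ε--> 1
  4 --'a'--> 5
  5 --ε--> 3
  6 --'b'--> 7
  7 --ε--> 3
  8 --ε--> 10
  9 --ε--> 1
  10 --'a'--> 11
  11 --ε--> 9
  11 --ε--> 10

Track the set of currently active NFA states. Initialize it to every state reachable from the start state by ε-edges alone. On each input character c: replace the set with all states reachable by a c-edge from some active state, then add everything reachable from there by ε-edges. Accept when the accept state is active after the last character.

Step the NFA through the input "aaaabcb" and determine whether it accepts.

Answer: REJECT

Steps:
start: ε-closure({0}) = {0,2,4,6,8,10}
'a' @ 1: {1,3,5,9,10,11}  [accepting]
'a' @ 2: {1,9,10,11}  [accepting]
'a' @ 3: {1,9,10,11}  [accepting]
'a' @ 4: {1,9,10,11}  [accepting]
'b' @ 5: {}  — dead — no transitions
rest 'cb' ignored (set empty)
after full input: {}  (accept=1 not in)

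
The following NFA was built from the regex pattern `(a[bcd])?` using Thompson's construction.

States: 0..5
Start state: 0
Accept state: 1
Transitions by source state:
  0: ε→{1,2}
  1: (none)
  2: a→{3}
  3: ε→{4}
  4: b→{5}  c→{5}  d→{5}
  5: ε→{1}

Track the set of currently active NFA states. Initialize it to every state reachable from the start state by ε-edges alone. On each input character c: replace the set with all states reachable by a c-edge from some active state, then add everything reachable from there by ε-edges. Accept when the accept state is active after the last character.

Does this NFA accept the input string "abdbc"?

Answer: REJECT

Steps:
initial (ε-close {0}): {0,1,2}
'a' @ 1: {3,4}
'b' @ 2: {1,5}  ✓accept
'd' @ 3: {}  — dead — no transitions
rest 'bc' ignored (set empty)
final: {}; accept 1 not in set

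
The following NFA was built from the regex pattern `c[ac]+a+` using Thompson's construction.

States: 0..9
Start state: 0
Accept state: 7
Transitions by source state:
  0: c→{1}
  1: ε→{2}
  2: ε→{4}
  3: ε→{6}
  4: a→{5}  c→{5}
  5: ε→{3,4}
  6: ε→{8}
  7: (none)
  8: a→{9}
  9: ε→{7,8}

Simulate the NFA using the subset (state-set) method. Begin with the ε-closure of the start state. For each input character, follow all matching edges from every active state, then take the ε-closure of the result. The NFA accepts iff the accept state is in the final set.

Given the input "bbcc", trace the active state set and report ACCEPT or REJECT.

Answer: REJECT

Trace:
S₀ = ε-closure({0}) = {0}
'b' @ 1: {}  — state set empty
rest 'bcc' ignored (set empty)
final: {}; accept 7 not in set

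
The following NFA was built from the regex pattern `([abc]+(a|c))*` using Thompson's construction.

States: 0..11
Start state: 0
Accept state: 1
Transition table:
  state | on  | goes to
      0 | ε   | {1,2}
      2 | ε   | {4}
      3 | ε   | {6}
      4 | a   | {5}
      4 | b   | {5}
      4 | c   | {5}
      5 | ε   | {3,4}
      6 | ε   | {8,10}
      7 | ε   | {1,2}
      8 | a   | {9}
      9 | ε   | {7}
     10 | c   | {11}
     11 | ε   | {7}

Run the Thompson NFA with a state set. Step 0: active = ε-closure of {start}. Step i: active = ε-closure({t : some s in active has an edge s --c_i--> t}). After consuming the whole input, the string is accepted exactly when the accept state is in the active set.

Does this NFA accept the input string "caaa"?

start: ε-closure({0}) = {0,1,2,4}
'c' @ 1: {3,4,5,6,8,10}
'a' @ 2: {1,2,3,4,5,6,7,8,9,10}  (accept∈set)
'a' @ 3: {1,2,3,4,5,6,7,8,9,10}  (accept∈set)
'a' @ 4: {1,2,3,4,5,6,7,8,9,10}  (accept∈set)
after full input: {1,2,3,4,5,6,7,8,9,10}  (accept=1 in)

Answer: ACCEPT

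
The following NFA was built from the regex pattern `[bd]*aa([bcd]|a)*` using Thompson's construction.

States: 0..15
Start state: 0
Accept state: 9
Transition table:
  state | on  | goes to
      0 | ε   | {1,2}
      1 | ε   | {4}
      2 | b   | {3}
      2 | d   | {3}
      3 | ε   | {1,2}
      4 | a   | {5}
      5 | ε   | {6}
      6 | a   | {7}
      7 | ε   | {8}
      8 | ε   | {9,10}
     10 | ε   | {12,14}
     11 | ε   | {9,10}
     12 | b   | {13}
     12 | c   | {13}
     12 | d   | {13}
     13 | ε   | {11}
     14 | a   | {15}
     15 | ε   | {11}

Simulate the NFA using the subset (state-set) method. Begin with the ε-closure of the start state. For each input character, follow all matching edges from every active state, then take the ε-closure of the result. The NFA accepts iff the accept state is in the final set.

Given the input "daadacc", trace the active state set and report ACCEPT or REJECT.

start: ε-closure({0}) = {0,1,2,4}
'd' @ 1: {1,2,3,4}
'a' @ 2: {5,6}
'a' @ 3: {7,8,9,10,12,14}  (accept∈set)
'd' @ 4: {9,10,11,12,13,14}  (accept∈set)
'a' @ 5: {9,10,11,12,14,15}  (accept∈set)
'c' @ 6: {9,10,11,12,13,14}  (accept∈set)
'c' @ 7: {9,10,11,12,13,14}  (accept∈set)
end set {9,10,11,12,13,14} — state 9 in

Answer: ACCEPT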